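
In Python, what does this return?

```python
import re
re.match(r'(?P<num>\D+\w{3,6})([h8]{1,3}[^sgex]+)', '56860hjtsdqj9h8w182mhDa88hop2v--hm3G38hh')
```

`re.match` only tries the pattern at the start of the string.
Here the string doesn't start with a match, so the call returns None.

None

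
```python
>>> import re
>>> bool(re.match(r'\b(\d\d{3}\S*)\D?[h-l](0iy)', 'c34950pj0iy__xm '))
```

Pattern: a word boundary (`\b`, zero-width); then a digit, then exactly 3 of a digit, then zero or more of a non-whitespace character (captured); then optionally a non-digit, then a character in [h-l]; then a literal '0', then the literal 'iy' (captured).
With `match`, the pattern is implicitly anchored at the beginning.
Here the pattern fails at index 0, so the call returns None, and `bool(None)` is False.

False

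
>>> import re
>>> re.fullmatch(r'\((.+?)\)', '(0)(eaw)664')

None

`re.fullmatch` requires the pattern to consume the entire string.
Here the pattern can't cover the whole string, so the call returns None.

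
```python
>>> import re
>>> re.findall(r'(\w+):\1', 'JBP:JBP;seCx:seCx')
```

The backreference `\1` re-matches whatever the first group consumed, character for character.
One capturing group, so `findall` returns just the captured substring from each match — 2 in all.

['JBP', 'seCx']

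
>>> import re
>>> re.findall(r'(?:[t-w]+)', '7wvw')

['wvw']

Pattern: one or more of a character in [t-w] (non-capturing group).
Since nothing is captured, `findall` lists the 1 matched substring directly.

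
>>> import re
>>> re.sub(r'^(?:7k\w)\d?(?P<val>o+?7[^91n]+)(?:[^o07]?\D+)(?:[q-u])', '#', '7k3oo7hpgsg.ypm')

'#g.ypm'

This matches anchored at the start of the string; then the literal '7k', then a word character (non-capturing group); then optionally a digit; then one or more of the literal 'o' (lazy), then a literal '7', then one or more of any character except [91n] (captured as 'val'); then optionally any character except [o07], then one or more of a non-digit (non-capturing group); then a character in [q-u] (non-capturing group).
Matches: at [0:10] → '7k3oo7hpgs'.
`sub` substitutes '#' at each match site.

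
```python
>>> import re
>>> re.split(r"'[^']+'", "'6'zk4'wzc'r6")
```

['', 'zk4', 'r6']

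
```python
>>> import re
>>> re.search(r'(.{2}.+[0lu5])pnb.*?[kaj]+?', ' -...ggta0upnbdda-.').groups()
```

The match spans [0:17] → ' -...ggta0upnbdda'.
Captured: group 1 = ' -...ggta0u'.

(' -...ggta0u',)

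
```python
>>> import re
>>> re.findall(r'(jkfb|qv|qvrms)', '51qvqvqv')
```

['qv', 'qv', 'qv']

Walking the string: at [2:4] match 'qv', group 1 = 'qv'; at [4:6] match 'qv', group 1 = 'qv'; at [6:8] match 'qv', group 1 = 'qv'.
One capturing group, so `findall` returns just the captured substring from each match — 3 in all.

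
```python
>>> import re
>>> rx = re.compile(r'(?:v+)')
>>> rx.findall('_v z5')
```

['v']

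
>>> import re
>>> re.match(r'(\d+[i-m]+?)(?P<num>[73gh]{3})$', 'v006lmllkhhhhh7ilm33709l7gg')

None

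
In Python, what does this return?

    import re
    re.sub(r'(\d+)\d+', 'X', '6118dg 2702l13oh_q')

'Xdg XlXoh_q'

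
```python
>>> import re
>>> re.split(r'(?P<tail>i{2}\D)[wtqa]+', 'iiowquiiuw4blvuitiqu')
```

This matches exactly 2 of the literal 'i', then a non-digit (captured as 'tail'); then one or more of one of [wtqa].
Matches to split on: at [0:5] → 'iiowq'; at [6:10] → 'iiuw'.
Because the pattern has a capturing group, `split` also inserts each captured text between the pieces.

['', 'iio', 'u', 'iiu', '4blvuitiqu']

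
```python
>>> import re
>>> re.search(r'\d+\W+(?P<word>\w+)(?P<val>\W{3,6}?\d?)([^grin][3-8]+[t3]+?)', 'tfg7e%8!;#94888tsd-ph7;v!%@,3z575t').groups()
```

Pattern: one or more of a digit; then one or more of a non-word character; then one or more of a word character (captured as 'word'); then 3 to 6 of a non-word character (lazy), then optionally a digit (captured as 'val'); then any character except [grin], then one or more of a character in [3-8], then one or more of one of [t3] (lazy) (captured).
Unlike `match`, `search` isn't anchored — it looks for the pattern anywhere in the string.
The match spans [21:34] → '7;v!%@,3z575t'.
Captured: group 1 = 'v', group 2 = '!%@,3', group 3 = 'z575t'.

('v', '!%@,3', 'z575t')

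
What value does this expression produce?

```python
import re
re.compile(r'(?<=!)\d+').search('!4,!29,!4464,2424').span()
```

(1, 2)

Because the assertion is zero-width, the text it checks is not consumed and won't appear in the result.
`re.search` scans for the first position where the pattern succeeds.
The match spans [1:2] → '4'.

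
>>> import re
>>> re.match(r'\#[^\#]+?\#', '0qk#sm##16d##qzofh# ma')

None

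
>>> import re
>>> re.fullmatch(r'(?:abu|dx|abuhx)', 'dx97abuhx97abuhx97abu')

None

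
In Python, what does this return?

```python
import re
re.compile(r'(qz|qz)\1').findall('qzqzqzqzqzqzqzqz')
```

`\1` is not a pattern — it's the concrete string captured by group 1, re-applied verbatim.
Matches: at [0:4] match 'qzqz', group 1 = 'qz'; at [4:8] match 'qzqz', group 1 = 'qz'; at [8:12] match 'qzqz', group 1 = 'qz'; at [12:16] match 'qzqz', group 1 = 'qz'.
With a single group, `findall` returns only what that group captured — 4 items.

['qz', 'qz', 'qz', 'qz']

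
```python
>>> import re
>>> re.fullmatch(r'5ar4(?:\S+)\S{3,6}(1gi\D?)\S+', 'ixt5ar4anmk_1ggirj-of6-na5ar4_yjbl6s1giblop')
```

None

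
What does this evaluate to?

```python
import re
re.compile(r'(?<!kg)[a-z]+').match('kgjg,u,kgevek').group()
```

The negative lookaround is zero-width — it rules out positions where the adjacent text would match, without consuming anything.
`match` is anchored at position 0; if the pattern doesn't fit there, it returns None.
The match spans [0:4] → 'kgjg'.

'kgjg'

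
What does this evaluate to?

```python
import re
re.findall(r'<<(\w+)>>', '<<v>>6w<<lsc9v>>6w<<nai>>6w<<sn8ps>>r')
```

`findall` collects group 1 from each match (4 total).

['v', 'lsc9v', 'nai', 'sn8ps']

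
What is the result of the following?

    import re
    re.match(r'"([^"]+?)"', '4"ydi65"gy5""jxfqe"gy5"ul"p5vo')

None

`match` is anchored at position 0; if the pattern doesn't fit there, it returns None.
Here the string doesn't start with a match, so the call returns None.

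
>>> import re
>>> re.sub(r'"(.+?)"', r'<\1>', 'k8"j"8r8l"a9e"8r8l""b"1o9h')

A non-greedy quantifier consumes as few characters as it can — just enough that the remainder of the pattern still matches from where it stops; whatever follows it matches normally.
Matches: at [2:5] → '"j"'; at [9:14] → '"a9e"'; at [18:22] → '""b"'.
`\1` in the replacement pulls in group 1's text for each match.

'k8<j>8r8l<a9e>8r8l<"b>1o9h'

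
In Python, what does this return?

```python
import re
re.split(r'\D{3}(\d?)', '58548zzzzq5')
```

['58548', '', 'zq5']

This matches exactly 3 of a non-digit; then optionally a digit (captured).
Matches to split on: at [5:8] → 'zzz'.
Because the pattern has a capturing group, `split` also inserts each captured text between the pieces.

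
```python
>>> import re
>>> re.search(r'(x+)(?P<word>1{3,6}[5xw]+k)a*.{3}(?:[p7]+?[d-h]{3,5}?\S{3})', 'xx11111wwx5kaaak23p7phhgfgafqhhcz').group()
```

'xx11111wwx5kaaak23p7phhgfga'

This matches one or more of a literal 'x' (captured); then 3 to 6 of a literal '1', then one or more of one of [5xw], then a literal 'k' (captured as 'word'); then zero or more of a literal 'a', then exactly 3 of any character; then one or more of one of [p7] (lazy), then 3 to 5 of a character in [d-h] (lazy), then exactly 3 of a non-whitespace character (non-capturing group).
Because the quantifier is non-greedy, it stops expanding at the earliest point where the rest of the pattern can succeed.
Unlike `match`, `search` isn't anchored — it looks for the pattern anywhere in the string.
The match spans [0:27] → 'xx11111wwx5kaaak23p7phhgfga'.
Captured: group 1 = 'xx', group 2 = '11111wwx5k'.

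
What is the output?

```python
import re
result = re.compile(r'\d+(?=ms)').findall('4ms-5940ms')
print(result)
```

Because the assertion is zero-width, the text it checks is not consumed and won't appear in the result.
`findall` yields the raw match text (2 of them) because the pattern has no groups.

['4', '5940']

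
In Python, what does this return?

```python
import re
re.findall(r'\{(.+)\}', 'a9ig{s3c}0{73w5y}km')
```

Matches: at [4:17] match '{s3c}0{73w5y}', group 1 = 's3c}0{73w5y'.
`findall` collects group 1 from the one match (1 total).

['s3c}0{73w5y']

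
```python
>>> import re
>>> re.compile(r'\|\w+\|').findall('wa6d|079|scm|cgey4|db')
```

`findall` yields the raw match text (2 of them) because the pattern has no groups.

['|079|', '|cgey4|']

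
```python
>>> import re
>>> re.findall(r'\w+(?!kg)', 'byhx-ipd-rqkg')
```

['byhx', 'ipd', 'rqkg']

`(?!…)`/`(?<!…)` only lets a position through if the neighbouring text does NOT match; no characters are consumed.
Scanning left to right: at [0:4] → 'byhx'; at [5:8] → 'ipd'; at [9:13] → 'rqkg'.
With no groups in the pattern, `findall` gives back each whole match — 3 here.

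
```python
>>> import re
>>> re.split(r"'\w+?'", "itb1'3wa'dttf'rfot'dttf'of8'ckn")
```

['itb1', 'dttf', 'dttf', 'ckn']

`split` removes every match and returns the 4 fragments in between.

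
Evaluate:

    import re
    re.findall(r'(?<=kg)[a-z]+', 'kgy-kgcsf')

The lookaround is zero-width — it requires the adjacent text to match without consuming it, so the asserted text isn't part of the match.
Matches: at [2:3] → 'y'; at [6:9] → 'csf'.
`findall` yields the raw match text (2 of them) because the pattern has no groups.

['y', 'csf']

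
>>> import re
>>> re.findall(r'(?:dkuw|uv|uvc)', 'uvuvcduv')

['uv', 'uv', 'uv']

The regex engine tests alternatives in the order written; an earlier branch that matches wins even if a later one would match more.
Scanning left to right: at [0:2] → 'uv'; at [2:4] → 'uv'; at [6:8] → 'uv'.
No capturing groups, so `findall` returns the 3 full match strings.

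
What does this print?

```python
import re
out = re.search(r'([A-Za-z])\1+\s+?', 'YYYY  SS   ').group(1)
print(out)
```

The match spans [0:5] → 'YYYY '.
Captured: group 1 = 'Y'.

Y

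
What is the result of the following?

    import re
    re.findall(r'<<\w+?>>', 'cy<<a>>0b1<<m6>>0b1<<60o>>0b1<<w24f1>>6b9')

`findall` yields the raw match text (4 of them) because the pattern has no groups.

['<<a>>', '<<m6>>', '<<60o>>', '<<w24f1>>']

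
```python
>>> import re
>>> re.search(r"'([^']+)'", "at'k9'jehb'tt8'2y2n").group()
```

"'k9'"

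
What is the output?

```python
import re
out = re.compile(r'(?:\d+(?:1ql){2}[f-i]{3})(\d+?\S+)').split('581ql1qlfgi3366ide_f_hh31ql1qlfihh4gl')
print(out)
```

['', '3366ide_f_hh31ql1qlfihh4gl', '']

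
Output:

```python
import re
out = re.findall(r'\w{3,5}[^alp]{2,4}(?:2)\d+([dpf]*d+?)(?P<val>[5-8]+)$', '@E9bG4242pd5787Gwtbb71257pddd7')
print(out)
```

The pattern matches 3 to 5 of a word character, then 2 to 4 of any character except [alp]; then a literal '2' (non-capturing group); then one or more of a digit; then zero or more of one of [dpf], then one or more of a literal 'd' (lazy) (captured); then one or more of a character in [5-8] (captured as 'val'); then anchored at the end.
Matches: at [13:30] match '87Gwtbb71257pddd7', groups = ('pddd', '7').
`findall` packs the 2 group values into a tuple for every match.

[('pddd', '7')]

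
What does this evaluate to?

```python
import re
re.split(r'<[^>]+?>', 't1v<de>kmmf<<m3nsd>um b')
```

`split` removes every match and returns the 3 fragments in between.

['t1v', 'kmmf', 'um b']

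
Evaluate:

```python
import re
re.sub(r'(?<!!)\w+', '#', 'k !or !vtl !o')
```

'# !o# !v# !o'

A negative assertion filters positions out without eating any characters.
`sub` substitutes '#' at each match site.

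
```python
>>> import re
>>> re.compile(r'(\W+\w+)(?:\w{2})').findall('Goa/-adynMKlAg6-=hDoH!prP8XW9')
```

The pattern matches one or more of a non-word character, then one or more of a word character (captured); then exactly 2 of a word character (non-capturing group).
Matches: at [3:15] match '/-adynMKlAg6', group 1 = '/-adynMKlA'; at [15:21] match '-=hDoH', group 1 = '-=hD'; at [21:29] match '!prP8XW9', group 1 = '!prP8X'.
One capturing group, so `findall` returns just the captured substring from each match — 3 in all.

['/-adynMKlA', '-=hD', '!prP8X']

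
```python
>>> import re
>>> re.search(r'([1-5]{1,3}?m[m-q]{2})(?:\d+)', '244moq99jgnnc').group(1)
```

'244moq'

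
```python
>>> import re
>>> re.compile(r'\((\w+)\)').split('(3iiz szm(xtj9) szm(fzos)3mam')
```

`re.split` interleaves the captured-group text with the surrounding fragments.

['(3iiz szm', 'xtj9', ' szm', 'fzos', '3mam']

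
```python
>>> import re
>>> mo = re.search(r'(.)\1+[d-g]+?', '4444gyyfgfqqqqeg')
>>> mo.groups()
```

('4',)

The match spans [0:5] → '4444g'.
Captured: group 1 = '4'.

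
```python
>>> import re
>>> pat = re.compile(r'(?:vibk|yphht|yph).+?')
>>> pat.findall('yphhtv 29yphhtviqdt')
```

['yphhtv', 'yphhtv']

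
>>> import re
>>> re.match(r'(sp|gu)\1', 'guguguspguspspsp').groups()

('gu',)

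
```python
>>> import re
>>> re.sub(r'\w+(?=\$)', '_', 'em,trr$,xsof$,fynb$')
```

'em,_$,_$,_$'

The `(?=…)`/`(?<=…)` assertion just peeks at neighbouring text; it doesn't advance the match position.
Each match is replaced by '_'.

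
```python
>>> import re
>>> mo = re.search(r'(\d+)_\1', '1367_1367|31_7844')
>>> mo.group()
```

`\1` is not a pattern — it's the concrete string captured by group 1, re-applied verbatim.
`re.search` tries every starting position until one works.
The match spans [0:9] → '1367_1367'.
Captured: group 1 = '1367'.

'1367_1367'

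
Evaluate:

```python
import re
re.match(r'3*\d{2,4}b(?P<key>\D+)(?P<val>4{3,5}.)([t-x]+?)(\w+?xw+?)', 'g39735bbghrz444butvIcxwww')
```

None

`match` is anchored at position 0; if the pattern doesn't fit there, it returns None.
Here the pattern fails at index 0, so the call returns None.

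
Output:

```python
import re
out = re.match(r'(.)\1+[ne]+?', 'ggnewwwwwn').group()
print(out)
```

A backreference is literal: `\1` must see the identical characters the first group matched.
`re.match` won't scan ahead — the pattern has to work from the very first character.
The match spans [0:3] → 'ggn'.
Captured: group 1 = 'g'.

ggn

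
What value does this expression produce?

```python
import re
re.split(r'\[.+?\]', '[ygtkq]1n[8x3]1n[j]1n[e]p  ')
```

['', '1n', '1n', '1n', 'p  ']

A `+?`/`*?`/`{m,n}?` starts at its minimum and grows only as far as needed for what follows to match.
Matches to split on: at [0:7] → '[ygtkq]'; at [9:14] → '[8x3]'; at [16:19] → '[j]'; at [21:24] → '[e]'.
The string is cut at each match, leaving 5 pieces.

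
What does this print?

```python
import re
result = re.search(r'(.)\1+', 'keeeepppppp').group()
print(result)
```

After group 1 captures some text, `\1` only succeeds where that same text appears again.
`re.search` scans for the first position where the pattern succeeds.
The match spans [1:5] → 'eeee'.
Captured: group 1 = 'e'.

eeee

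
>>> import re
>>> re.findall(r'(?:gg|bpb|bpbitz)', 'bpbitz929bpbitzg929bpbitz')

Alternation tries branches left to right and keeps the first one that lets the overall match succeed at that position.
Walking the string: at [0:3] → 'bpb'; at [9:12] → 'bpb'; at [19:22] → 'bpb'.
With no groups in the pattern, `findall` gives back each whole match — 3 here.

['bpb', 'bpb', 'bpb']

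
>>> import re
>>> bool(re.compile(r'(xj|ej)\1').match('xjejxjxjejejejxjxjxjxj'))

`\1` is not a pattern — it's the concrete string captured by group 1, re-applied verbatim.
`re.match` only tries the pattern at the start of the string.
Here the string doesn't start with a match, so the call returns None, and `bool(None)` is False.

False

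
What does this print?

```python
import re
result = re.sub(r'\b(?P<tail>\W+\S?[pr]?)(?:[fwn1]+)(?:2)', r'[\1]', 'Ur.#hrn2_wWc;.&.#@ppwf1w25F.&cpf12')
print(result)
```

Pattern: a word boundary (`\b`, zero-width); then one or more of a non-word character, then optionally a non-whitespace character, then optionally one of [pr] (captured as 'tail'); then one or more of one of [fwn1] (non-capturing group); then a literal '2' (non-capturing group).
Matches: at [2:8] → '.#hrn2'; at [12:25] → ';.&.#@ppwf1w2'; at [27:34] → '.&cpf12'.
`\1` in the replacement pulls in group 1's text for each match.

Ur[.#hr]_wWc[;.&.#@pp]5F[.&cp]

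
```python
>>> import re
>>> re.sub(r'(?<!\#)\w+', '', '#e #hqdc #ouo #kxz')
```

`(?!…)`/`(?<!…)` only lets a position through if the neighbouring text does NOT match; no characters are consumed.
Each match is replaced by ''.

'#e #h #o #k'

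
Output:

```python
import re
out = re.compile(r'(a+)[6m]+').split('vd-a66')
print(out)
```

['vd-', 'a', '']

The pattern matches one or more of a literal 'a' (captured); then one or more of one of [6m].
`re.split` interleaves the captured-group text with the surrounding fragments.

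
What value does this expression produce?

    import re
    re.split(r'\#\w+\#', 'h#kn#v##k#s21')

The string is cut at each match, leaving 3 pieces.

['h', 'v#', 's21']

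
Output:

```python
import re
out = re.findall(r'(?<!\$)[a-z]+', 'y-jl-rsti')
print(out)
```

['y', 'jl', 'rsti']

A negative assertion filters positions out without eating any characters.
Scanning left to right: at [0:1] → 'y'; at [2:4] → 'jl'; at [5:9] → 'rsti'.
With no groups in the pattern, `findall` gives back each whole match — 3 here.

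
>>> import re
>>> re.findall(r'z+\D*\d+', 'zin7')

['zin7']

`findall` yields the raw match text (1 of them) because the pattern has no groups.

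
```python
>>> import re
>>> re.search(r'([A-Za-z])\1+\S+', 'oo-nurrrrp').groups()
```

The backreference `\1` re-matches whatever the first group consumed, character for character.
`re.search` tries every starting position until one works.
The match spans [0:10] → 'oo-nurrrrp'.
Captured: group 1 = 'o'.

('o',)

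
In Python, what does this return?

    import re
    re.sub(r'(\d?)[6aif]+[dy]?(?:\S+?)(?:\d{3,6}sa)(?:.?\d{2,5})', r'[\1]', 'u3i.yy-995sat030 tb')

'u[3] tb'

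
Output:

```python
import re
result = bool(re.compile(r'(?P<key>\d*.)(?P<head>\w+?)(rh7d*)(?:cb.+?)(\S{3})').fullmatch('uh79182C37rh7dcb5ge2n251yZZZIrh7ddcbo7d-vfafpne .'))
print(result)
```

False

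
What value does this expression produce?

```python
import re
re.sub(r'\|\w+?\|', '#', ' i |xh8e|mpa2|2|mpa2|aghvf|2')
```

Each match is replaced by '#'.

' i #mpa2#mpa2#2'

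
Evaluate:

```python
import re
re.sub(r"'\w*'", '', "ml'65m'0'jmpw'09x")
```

`sub` substitutes '' at each match site.

'ml009x'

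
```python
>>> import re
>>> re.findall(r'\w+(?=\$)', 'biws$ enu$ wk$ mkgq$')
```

['biws', 'enu', 'wk', 'mkgq']

Lookahead/lookbehind check context without consuming it, so the matched span excludes the asserted characters.
Matches: at [0:4] → 'biws'; at [6:9] → 'enu'; at [11:13] → 'wk'; at [15:19] → 'mkgq'.
No capturing groups, so `findall` returns the 4 full match strings.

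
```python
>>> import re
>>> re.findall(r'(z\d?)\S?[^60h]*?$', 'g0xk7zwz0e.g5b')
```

Pattern: the literal 'z', then optionally a digit (captured); then optionally a non-whitespace character, then zero or more of any character except [60h] (lazy); then anchored at the end.
Matches: at [7:14] match 'z0e.g5b', group 1 = 'z0'.
`findall` collects group 1 from the one match (1 total).

['z0']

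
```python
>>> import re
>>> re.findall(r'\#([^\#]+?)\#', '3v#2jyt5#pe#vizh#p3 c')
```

['2jyt5', 'vizh']

`findall` collects group 1 from each match (2 total).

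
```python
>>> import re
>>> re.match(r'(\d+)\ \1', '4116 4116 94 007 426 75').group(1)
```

A backreference is literal: `\1` must see the identical characters the first group matched.
With `match`, the pattern is implicitly anchored at the beginning.
The match spans [0:9] → '4116 4116'.
Captured: group 1 = '4116'.

'4116'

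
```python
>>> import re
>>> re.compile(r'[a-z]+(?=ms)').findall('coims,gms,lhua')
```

Lookahead/lookbehind check context without consuming it, so the matched span excludes the asserted characters.
Scanning left to right: at [0:3] → 'coi'; at [6:7] → 'g'.
With no groups in the pattern, `findall` gives back each whole match — 2 here.

['coi', 'g']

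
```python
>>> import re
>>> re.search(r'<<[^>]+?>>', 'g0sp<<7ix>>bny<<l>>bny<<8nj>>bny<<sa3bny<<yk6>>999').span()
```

(4, 11)

The match spans [4:11] → '<<7ix>>'.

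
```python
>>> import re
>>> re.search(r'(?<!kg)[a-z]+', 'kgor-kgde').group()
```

'kgor'

`(?!…)`/`(?<!…)` only lets a position through if the neighbouring text does NOT match; no characters are consumed.
`re.search` tries every starting position until one works.
The match spans [0:4] → 'kgor'.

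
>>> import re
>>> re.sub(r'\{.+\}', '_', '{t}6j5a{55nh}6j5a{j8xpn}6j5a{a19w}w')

Matches: at [0:34] → '{t}6j5a{55nh}6j5a{j8xpn}6j5a{a19w}'.
Every occurrence is swapped for '_'.

'_w'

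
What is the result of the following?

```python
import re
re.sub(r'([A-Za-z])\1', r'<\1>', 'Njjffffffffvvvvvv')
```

'N<j><f><f><f><f><v><v><v>'

`\1` is not a pattern — it's the concrete string captured by group 1, re-applied verbatim.
`\1` in the replacement pulls in group 1's text for each match.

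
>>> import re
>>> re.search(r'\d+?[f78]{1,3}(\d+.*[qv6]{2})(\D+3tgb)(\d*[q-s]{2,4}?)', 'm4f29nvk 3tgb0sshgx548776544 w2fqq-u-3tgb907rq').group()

'4f29nvk 3tgb0sshgx548776544 w2fqq-u-3tgb907rq'

Pattern: one or more of a digit (lazy), then 1 to 3 of one of [f78]; then one or more of a digit, then zero or more of any character, then exactly 2 of one of [qv6] (captured); then one or more of a non-digit, then the literal '3t', then the literal 'gb' (captured); then zero or more of a digit, then 2 to 4 of a character in [q-s] (lazy) (captured).
Unlike `match`, `search` isn't anchored — it looks for the pattern anywhere in the string.
The match spans [1:46] → '4f29nvk 3tgb0sshgx548776544 w2fqq-u-3tgb907rq'.
Captured: group 1 = '29nvk 3tgb0sshgx548776544 w2fqq', group 2 = '-u-3tgb', group 3 = '907rq'.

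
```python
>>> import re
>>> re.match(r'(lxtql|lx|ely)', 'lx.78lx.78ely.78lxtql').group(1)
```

'lx'

The match spans [0:2] → 'lx'.
Captured: group 1 = 'lx'.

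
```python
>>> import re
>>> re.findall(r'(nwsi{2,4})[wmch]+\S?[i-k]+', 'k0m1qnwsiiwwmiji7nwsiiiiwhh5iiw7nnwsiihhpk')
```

['nwsii', 'nwsiiii', 'nwsii']

The pattern matches the literal 'nws', then 2 to 4 of a literal 'i' (captured); then one or more of one of [wmch], then optionally a non-whitespace character; then one or more of a character in [i-k].
Because there's exactly one group, `findall` drops the full match and keeps group 1 from each hit.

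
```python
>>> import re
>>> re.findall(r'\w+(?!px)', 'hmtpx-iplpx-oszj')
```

Because the assertion is negative and zero-width, positions next to the forbidden text are skipped.
`findall` yields the raw match text (3 of them) because the pattern has no groups.

['hmtpx', 'iplpx', 'oszj']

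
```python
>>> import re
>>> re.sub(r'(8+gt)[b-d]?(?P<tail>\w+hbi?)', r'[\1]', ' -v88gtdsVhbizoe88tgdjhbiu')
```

' -v[88gt]u'

The pattern matches one or more of the literal '8', then the literal 'gt' (captured); then optionally a character in [b-d]; then one or more of a word character, then the literal 'hb', then optionally a literal 'i' (captured as 'tail').
Each match is replaced using the text its own group 1 captured.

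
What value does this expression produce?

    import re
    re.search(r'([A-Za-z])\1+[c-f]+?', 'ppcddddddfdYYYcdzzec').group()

`\1` has to match the exact text group 1 already captured.
`search` walks the string left to right and returns the first match it finds.
The match spans [0:3] → 'ppc'.
Captured: group 1 = 'p'.

'ppc'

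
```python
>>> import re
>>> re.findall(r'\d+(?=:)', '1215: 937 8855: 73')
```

['1215', '8855']

Because the assertion is zero-width, the text it checks is not consumed and won't appear in the result.
Scanning left to right: at [0:4] → '1215'; at [10:14] → '8855'.
Since nothing is captured, `findall` lists the 2 matched substrings directly.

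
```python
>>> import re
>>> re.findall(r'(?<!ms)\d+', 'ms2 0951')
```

['0951']

The negative lookahead/lookbehind blocks any match where the forbidden context is present.
Scanning left to right: at [4:8] → '0951'.
Since nothing is captured, `findall` lists the 1 matched substring directly.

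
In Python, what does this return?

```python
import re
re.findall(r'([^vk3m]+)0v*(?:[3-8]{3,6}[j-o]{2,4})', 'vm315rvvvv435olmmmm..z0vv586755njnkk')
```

['..z']

This matches one or more of any character except [vk3m] (captured); then a literal '0', then zero or more of the literal 'v'; then 3 to 6 of a character in [3-8], then 2 to 4 of a character in [j-o] (non-capturing group).
Walking the string: at [19:35] match '..z0vv586755njnk', group 1 = '..z'.
Because there's exactly one group, `findall` drops the full match and keeps group 1 from the one hit.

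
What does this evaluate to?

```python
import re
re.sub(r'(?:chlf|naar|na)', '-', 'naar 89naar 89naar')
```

'- 89- 89-'

The regex engine tests alternatives in the order written; an earlier branch that matches wins even if a later one would match more.
Each match is replaced by '-'.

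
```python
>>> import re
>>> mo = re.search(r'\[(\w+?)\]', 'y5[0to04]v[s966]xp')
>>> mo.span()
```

(2, 9)

`re.search` scans for the first position where the pattern succeeds.
The match spans [2:9] → '[0to04]'.
Captured: group 1 = '0to04'.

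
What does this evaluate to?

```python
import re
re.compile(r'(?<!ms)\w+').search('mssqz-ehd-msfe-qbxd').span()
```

Because the assertion is negative and zero-width, positions next to the forbidden text are skipped.
The match spans [0:5] → 'mssqz'.

(0, 5)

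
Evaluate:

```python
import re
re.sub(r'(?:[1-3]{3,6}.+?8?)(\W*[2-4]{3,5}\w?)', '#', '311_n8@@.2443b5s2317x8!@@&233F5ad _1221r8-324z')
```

With the lazy modifier that quantifier settles for the fewest repetitions that let the rest of the pattern succeed (the atoms after it are unaffected and can still be greedy).
Every occurrence is swapped for '#'.

'#5s#5ad _#'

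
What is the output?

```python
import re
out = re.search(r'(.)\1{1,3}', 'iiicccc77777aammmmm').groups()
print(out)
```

The backreference `\1` re-matches whatever the first group consumed, character for character.
`search` walks the string left to right and returns the first match it finds.
The match spans [0:3] → 'iii'.
Captured: group 1 = 'i'.

('i',)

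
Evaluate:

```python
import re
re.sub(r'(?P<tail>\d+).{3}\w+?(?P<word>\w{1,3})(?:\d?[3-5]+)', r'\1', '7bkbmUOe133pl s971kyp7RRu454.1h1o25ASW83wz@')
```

'7pl s971.1wz@'

The pattern matches one or more of a digit (captured as 'tail'); then exactly 3 of any character, then one or more of a word character (lazy); then 1 to 3 of a word character (captured as 'word'); then optionally a digit, then one or more of a character in [3-5] (non-capturing group).
`\1` in the replacement pulls in group 1's text for each match.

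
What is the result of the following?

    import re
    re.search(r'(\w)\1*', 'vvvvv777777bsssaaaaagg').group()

'vvvvv'

After group 1 captures some text, `\1` only succeeds where that same text appears again.
The match spans [0:5] → 'vvvvv'.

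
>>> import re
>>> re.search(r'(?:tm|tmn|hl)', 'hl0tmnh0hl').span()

`re.search` scans for the first position where the pattern succeeds.
The match spans [0:2] → 'hl'.

(0, 2)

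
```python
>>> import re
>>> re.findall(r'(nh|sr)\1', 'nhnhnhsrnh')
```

The backreference `\1` re-matches whatever the first group consumed, character for character.
One capturing group, so `findall` returns just the captured substring from the one match — 1 in all.

['nh']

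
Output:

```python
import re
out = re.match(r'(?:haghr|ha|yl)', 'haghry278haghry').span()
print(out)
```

(0, 5)

Alternation tries branches left to right and keeps the first one that lets the overall match succeed at that position.
`match` is anchored at position 0; if the pattern doesn't fit there, it returns None.
The match spans [0:5] → 'haghr'.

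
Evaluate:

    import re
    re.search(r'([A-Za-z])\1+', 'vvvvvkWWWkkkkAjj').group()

'vvvvv'

After group 1 captures some text, `\1` only succeeds where that same text appears again.
Unlike `match`, `search` isn't anchored — it looks for the pattern anywhere in the string.
The match spans [0:5] → 'vvvvv'.
Captured: group 1 = 'v'.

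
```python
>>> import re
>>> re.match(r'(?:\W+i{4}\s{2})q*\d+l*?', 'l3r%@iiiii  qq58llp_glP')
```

`re.match` won't scan ahead — the pattern has to work from the very first character.
Here position 0 doesn't satisfy it, so the call returns None.

None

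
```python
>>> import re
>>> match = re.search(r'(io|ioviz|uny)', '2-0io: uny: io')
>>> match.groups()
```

('io',)

Unlike `match`, `search` isn't anchored — it looks for the pattern anywhere in the string.
The match spans [3:5] → 'io'.
Captured: group 1 = 'io'.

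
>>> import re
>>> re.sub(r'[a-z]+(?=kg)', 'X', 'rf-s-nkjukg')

Because the assertion is zero-width, the text it checks is not consumed and won't appear in the result.
Matches: at [5:9] → 'nkju'.
Every occurrence is swapped for 'X'.

'rf-s-Xkg'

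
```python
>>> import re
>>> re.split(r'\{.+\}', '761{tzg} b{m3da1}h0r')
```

['761', 'h0r']

Each match becomes a cut point; 2 segments remain.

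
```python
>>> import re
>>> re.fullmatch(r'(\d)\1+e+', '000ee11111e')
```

`\1` has to match the exact text group 1 already captured.
`re.fullmatch` requires the pattern to consume the entire string.
Here there's no way to consume every character, so the call returns None.

None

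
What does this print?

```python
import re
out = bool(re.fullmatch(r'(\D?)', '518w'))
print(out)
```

False

The pattern matches optionally a non-digit (captured).
`re.fullmatch` is like wrapping the pattern in `^…$` (in single-line mode).
Here the string isn't matched end-to-end, so the call returns None, and `bool(None)` is False.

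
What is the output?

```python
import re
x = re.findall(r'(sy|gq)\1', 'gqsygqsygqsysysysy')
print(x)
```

['sy', 'sy']

`\1` is not a pattern — it's the concrete string captured by group 1, re-applied verbatim.
Scanning left to right: at [10:14] match 'sysy', group 1 = 'sy'; at [14:18] match 'sysy', group 1 = 'sy'.
Because there's exactly one group, `findall` drops the full match and keeps group 1 from each hit.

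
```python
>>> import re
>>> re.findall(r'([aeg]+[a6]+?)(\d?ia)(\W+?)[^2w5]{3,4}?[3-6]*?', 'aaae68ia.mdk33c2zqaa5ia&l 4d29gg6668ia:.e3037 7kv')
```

Multiple groups make `findall` return tuples — one 3-tuple for each match.

[('aaae6', '8ia', '.'), ('aa', '5ia', '&'), ('gg666', '8ia', ':')]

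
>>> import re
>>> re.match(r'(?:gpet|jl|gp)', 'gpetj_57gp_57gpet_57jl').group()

'gpet'

Branches in `(...|...)` are attempted left-to-right; the first branch that allows the whole pattern to succeed is taken.
`re.match` won't scan ahead — the pattern has to work from the very first character.
The match spans [0:4] → 'gpet'.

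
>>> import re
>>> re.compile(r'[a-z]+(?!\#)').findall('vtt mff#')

['vtt', 'mf']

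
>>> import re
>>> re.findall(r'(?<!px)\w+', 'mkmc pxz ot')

A negative assertion filters positions out without eating any characters.
With no groups in the pattern, `findall` gives back each whole match — 3 here.

['mkmc', 'pxz', 'ot']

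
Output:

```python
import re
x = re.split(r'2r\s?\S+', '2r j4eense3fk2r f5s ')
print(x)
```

`split` removes every match and returns the 2 fragments in between.

['', ' f5s ']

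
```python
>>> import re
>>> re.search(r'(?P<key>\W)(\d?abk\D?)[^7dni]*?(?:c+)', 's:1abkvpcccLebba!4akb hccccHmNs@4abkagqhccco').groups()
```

Pattern: a non-word character (captured as 'key'); then optionally a digit, then the literal 'abk', then optionally a non-digit (captured); then zero or more of any character except [7dni] (lazy); then one or more of a literal 'c' (non-capturing group).
Because the quantifier is non-greedy, it stops expanding at the earliest point where the rest of the pattern can succeed.
`re.search` tries every starting position until one works.
The match spans [1:11] → ':1abkvpccc'.
Captured: group 1 = ':', group 2 = '1abkv'.

(':', '1abkv')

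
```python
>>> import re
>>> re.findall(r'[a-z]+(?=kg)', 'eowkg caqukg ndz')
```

The lookaround is zero-width — it requires the adjacent text to match without consuming it, so the asserted text isn't part of the match.
`findall` yields the raw match text (2 of them) because the pattern has no groups.

['eow', 'caqu']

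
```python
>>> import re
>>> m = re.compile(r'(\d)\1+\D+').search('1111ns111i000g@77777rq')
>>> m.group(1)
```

The match spans [0:6] → '1111ns'.
Captured: group 1 = '1'.

'1'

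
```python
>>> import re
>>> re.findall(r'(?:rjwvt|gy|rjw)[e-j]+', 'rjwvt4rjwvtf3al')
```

['rjwvtf']

No capturing groups, so `findall` returns the 1 full match string.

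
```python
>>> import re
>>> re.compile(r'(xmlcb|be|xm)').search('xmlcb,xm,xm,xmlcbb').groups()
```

('xmlcb',)

Alternation isn't longest-match — the leftmost alternative that fits at this position is chosen.
`re.search` tries every starting position until one works.
The match spans [0:5] → 'xmlcb'.
Captured: group 1 = 'xmlcb'.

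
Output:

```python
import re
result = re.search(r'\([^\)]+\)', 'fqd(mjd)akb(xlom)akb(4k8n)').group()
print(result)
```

The match spans [3:8] → '(mjd)'.

(mjd)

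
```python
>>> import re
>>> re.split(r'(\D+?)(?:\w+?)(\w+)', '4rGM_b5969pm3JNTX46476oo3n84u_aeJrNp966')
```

['4', 'r', 'M_b5969pm3JNTX46476oo3n84u_aeJrNp966', '']

Pattern: one or more of a non-digit (lazy) (captured); then one or more of a word character (lazy) (non-capturing group); then one or more of a word character (captured).
With the lazy modifier that quantifier settles for the fewest repetitions that let the rest of the pattern succeed (the atoms after it are unaffected and can still be greedy).
Matches to split on: at [1:39] → 'rGM_b5969pm3JNTX46476oo3n84u_aeJrNp966'.
Because the pattern has a capturing group, `split` also inserts each captured text between the pieces.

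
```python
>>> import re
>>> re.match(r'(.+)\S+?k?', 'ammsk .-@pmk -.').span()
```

(0, 15)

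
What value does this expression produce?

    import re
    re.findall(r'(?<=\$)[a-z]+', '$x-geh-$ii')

['x', 'ii']

Because the assertion is zero-width, the text it checks is not consumed and won't appear in the result.
`findall` yields the raw match text (2 of them) because the pattern has no groups.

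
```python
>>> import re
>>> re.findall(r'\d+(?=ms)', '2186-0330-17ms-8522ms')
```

The `(?=…)`/`(?<=…)` assertion just peeks at neighbouring text; it doesn't advance the match position.
No capturing groups, so `findall` returns the 2 full match strings.

['17', '8522']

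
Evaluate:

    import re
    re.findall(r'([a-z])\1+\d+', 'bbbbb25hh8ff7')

['b', 'h', 'f']

After group 1 captures some text, `\1` only succeeds where that same text appears again.
Scanning left to right: at [0:7] match 'bbbbb25', group 1 = 'b'; at [7:10] match 'hh8', group 1 = 'h'; at [10:13] match 'ff7', group 1 = 'f'.
One capturing group, so `findall` returns just the captured substring from each match — 3 in all.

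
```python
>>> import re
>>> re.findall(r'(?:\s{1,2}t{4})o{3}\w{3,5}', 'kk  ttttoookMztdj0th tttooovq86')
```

This matches 1 to 2 of whitespace, then exactly 4 of a literal 't' (non-capturing group); then exactly 3 of a literal 'o', then 3 to 5 of a word character.
`findall` yields the raw match text (1 of them) because the pattern has no groups.

['  ttttoookMztd']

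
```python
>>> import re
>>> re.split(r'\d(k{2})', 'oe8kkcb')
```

['oe', 'kk', 'cb']

This matches a digit; then exactly 2 of a literal 'k' (captured).
Matches to split on: at [2:5] → '8kk'.
Because the pattern has a capturing group, `split` also inserts each captured text between the pieces.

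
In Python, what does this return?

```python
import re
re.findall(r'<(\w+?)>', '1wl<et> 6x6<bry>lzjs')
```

['et', 'bry']

Scanning left to right: at [3:7] match '<et>', group 1 = 'et'; at [11:16] match '<bry>', group 1 = 'bry'.
With a single group, `findall` returns only what that group captured — 2 items.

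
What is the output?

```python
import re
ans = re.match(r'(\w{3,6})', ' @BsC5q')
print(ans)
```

None

The pattern matches 3 to 6 of a word character (captured).
With `match`, the pattern is implicitly anchored at the beginning.
Here the pattern fails at index 0, so the call returns None.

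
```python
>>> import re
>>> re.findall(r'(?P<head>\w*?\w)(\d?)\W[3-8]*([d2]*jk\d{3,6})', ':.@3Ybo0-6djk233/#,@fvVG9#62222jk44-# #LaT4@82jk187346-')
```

The `?` after the quantifier makes it lazy — it takes as little as possible before letting the rest of the pattern try.
`findall` packs the 3 group values into a tuple for every match.

[('3Ybo', '0', 'djk233'), ('LaT', '4', '2jk187346')]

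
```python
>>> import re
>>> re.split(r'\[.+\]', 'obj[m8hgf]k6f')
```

The string is cut at each match, leaving 2 pieces.

['obj', 'k6f']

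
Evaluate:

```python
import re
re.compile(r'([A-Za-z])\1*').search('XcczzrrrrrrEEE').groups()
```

('X',)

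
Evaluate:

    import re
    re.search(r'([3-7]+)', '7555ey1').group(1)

'7555'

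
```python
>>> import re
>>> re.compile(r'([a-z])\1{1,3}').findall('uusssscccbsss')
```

['u', 's', 'c', 's']

The backreference `\1` re-matches whatever the first group consumed, character for character.
Because there's exactly one group, `findall` drops the full match and keeps group 1 from each hit.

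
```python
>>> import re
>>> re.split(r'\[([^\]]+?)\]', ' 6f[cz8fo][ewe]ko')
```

Matches to split on: at [3:10] → '[cz8fo]'; at [10:15] → '[ewe]'.
`re.split` interleaves the captured-group text with the surrounding fragments.

[' 6f', 'cz8fo', '', 'ewe', 'ko']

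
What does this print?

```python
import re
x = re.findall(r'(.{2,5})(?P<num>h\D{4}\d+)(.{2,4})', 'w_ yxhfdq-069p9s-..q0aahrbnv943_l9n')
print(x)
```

[('w_ yx', 'hfdq-069', 'p9s-'), ('.q0aa', 'hrbnv943', '_l9n')]

With 3 capturing groups, `findall` returns a 3-tuple per match.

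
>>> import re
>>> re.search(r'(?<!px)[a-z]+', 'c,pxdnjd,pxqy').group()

A negative assertion filters positions out without eating any characters.
Unlike `match`, `search` isn't anchored — it looks for the pattern anywhere in the string.
The match spans [0:1] → 'c'.

'c'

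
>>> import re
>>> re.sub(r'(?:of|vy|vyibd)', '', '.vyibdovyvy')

'.ibdo'

Alternation isn't longest-match — the leftmost alternative that fits at this position is chosen.
Matches: at [1:3] → 'vy'; at [7:9] → 'vy'; at [9:11] → 'vy'.
Every occurrence is swapped for ''.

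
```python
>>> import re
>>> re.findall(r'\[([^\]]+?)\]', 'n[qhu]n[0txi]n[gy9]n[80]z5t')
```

Matches: at [1:6] match '[qhu]', group 1 = 'qhu'; at [7:13] match '[0txi]', group 1 = '0txi'; at [14:19] match '[gy9]', group 1 = 'gy9'; at [20:24] match '[80]', group 1 = '80'.
Because there's exactly one group, `findall` drops the full match and keeps group 1 from each hit.

['qhu', '0txi', 'gy9', '80']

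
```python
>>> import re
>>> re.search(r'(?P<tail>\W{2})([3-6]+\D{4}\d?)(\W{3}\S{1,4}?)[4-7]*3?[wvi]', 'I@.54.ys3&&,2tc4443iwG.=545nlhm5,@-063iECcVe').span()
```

This matches exactly 2 of a non-word character (captured as 'tail'); then one or more of a character in [3-6], then exactly 4 of a non-digit, then optionally a digit (captured); then exactly 3 of a non-word character, then 1 to 4 of a non-whitespace character (lazy) (captured); then zero or more of a character in [4-7], then optionally the literal '3', then one of [wvi].
Unlike `match`, `search` isn't anchored — it looks for the pattern anywhere in the string.
The match spans [22:39] → '.=545nlhm5,@-063i'.
Captured: group 1 = '.=', group 2 = '545nlhm5', group 3 = ',@-0'.

(22, 39)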